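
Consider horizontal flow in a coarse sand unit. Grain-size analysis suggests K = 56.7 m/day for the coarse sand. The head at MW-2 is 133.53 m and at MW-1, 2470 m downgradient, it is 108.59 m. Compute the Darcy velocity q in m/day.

Hydraulic gradient i = (133.53 − 108.59) / 2470 = 24.94 / 2470 = 0.01010.
Specific discharge q = K · i = 56.70 × 0.01010 = 0.5725 m/day.

0.573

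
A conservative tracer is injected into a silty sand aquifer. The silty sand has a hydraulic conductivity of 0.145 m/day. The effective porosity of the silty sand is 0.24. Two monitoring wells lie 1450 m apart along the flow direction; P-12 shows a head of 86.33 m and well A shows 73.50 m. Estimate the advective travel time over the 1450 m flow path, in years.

Hydraulic gradient i = (86.33 − 73.50) / 1450 = 12.83 / 1450 = 0.008848.
Darcy flux q = K · i = 0.1450 × 0.008848 = 0.001283 m/day.
Seepage velocity v = q / n_e = 0.001283 / 0.24 = 0.005346 m/day.
Travel time t = L / v = 1450 / 0.005346 = 2.712e+05 days = 742.6 years.

743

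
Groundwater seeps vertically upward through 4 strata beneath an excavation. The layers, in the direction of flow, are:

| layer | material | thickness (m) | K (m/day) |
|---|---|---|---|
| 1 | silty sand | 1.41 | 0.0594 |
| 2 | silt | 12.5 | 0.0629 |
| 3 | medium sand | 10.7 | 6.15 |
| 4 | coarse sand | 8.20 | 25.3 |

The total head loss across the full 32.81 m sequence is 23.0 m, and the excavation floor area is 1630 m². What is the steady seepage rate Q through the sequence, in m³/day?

Flow is perpendicular to layering, so the layers act in series and the equivalent K is the thickness-weighted harmonic mean.
Total thickness L = 1.41 + 12.5 + 10.7 + 8.20 = 32.81 m.
Σ(b_i/K_i) = 1.41/0.0594 + 12.5/0.0629 + 10.7/6.15 + 8.20/25.3 = 224.5 d.
K_eq = L / Σ(b_i/K_i) = 32.81 / 224.5 = 0.1461 m/day.
Q = K_eq · A · (Δh/L) = 0.1461 × 1630 × (23.0/32.81) = 167.0 m³/day.

167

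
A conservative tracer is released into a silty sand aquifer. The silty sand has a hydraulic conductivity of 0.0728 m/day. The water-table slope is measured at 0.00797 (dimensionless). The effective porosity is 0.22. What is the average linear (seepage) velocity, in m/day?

Hydraulic gradient i = 0.00797.
Darcy flux q = K · i = 0.07280 × 0.007970 = 0.0005802 m/day.
Seepage velocity v = q / n_e = 0.0005802 / 0.22 = 0.002637 m/day.

0.00264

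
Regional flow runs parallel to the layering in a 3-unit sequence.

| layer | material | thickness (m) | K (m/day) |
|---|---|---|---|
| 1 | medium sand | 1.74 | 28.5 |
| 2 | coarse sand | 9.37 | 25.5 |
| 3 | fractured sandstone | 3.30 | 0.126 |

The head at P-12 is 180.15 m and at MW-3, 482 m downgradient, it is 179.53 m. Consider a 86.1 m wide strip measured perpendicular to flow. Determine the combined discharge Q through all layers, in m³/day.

32.0

Flow is parallel to layering, so each bed carries its own Darcy discharge and the transmissivities add.
Σ(K_i·b_i) = 28.5×1.74 + 25.5×9.37 + 0.126×3.30 = 288.9 m²/day.
Hydraulic gradient i = (180.15 − 179.53) / 482 = 0.62 / 482 = 0.001286.
Q = Σ(K_i·b_i) · W · i = 288.9 × 86.1 × 0.001286 = 32.00 m³/day.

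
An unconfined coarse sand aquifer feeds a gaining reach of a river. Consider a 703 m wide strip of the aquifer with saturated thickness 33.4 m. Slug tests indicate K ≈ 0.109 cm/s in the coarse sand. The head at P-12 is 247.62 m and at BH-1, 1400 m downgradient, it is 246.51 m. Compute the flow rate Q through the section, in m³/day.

Convert K: 0.109 cm/s × 864 = 94.18 m/day.
Cross-sectional area A = 703 × 33.4 = 23480 m².
Hydraulic gradient i = (247.62 − 246.51) / 1400 = 1.11 / 1400 = 0.0007929.
Darcy's law: Q = K · A · i = 94.18 × 23480 × 0.0007929 = 1753 m³/day.

1750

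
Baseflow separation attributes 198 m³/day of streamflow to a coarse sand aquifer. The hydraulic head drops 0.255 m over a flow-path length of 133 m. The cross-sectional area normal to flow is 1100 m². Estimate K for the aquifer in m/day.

93.9

Hydraulic gradient i = Δh / L = 0.255 / 133 = 0.001917.
From Q = K·A·i, K = Q / (A·i) = 198 / (1100 × 0.001917) = 93.88 m/day.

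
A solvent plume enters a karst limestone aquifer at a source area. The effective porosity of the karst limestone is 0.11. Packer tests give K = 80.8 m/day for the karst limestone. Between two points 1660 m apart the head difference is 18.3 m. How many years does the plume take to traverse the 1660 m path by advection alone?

0.561

Hydraulic gradient i = Δh / L = 18.3 / 1660 = 0.01102.
Darcy flux q = K · i = 80.80 × 0.01102 = 0.8907 m/day.
Seepage velocity v = q / n_e = 0.8907 / 0.11 = 8.098 m/day.
Travel time t = L / v = 1660 / 8.098 = 205.0 days = 0.5612 years.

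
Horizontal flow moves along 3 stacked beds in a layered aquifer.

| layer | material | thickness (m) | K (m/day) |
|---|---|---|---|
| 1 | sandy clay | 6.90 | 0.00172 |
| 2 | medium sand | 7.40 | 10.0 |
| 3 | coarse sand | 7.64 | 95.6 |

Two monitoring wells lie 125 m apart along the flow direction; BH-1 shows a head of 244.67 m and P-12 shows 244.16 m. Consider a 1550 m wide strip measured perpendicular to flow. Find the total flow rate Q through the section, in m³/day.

5090

Flow is parallel to layering, so each bed carries its own Darcy discharge and the transmissivities add.
Σ(K_i·b_i) = 0.00172×6.90 + 10.0×7.40 + 95.6×7.64 = 804.4 m²/day.
Hydraulic gradient i = (244.67 − 244.16) / 125 = 0.51 / 125 = 0.004080.
Q = Σ(K_i·b_i) · W · i = 804.4 × 1550 × 0.004080 = 5087 m³/day.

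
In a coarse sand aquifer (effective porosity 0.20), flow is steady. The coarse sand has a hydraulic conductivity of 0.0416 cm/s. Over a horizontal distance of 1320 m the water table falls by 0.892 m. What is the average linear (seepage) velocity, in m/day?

0.121

Convert K: 0.0416 cm/s × 864 = 35.94 m/day.
Hydraulic gradient i = Δh / L = 0.892 / 1320 = 0.0006758.
Darcy flux q = K · i = 35.94 × 0.0006758 = 0.02429 m/day.
Seepage velocity v = q / n_e = 0.02429 / 0.20 = 0.1214 m/day.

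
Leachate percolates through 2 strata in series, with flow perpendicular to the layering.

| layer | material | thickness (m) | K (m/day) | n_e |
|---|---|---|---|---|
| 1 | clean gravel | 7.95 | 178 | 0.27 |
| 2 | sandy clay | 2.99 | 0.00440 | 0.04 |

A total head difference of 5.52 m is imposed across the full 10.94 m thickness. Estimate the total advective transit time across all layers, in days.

279

With flow normal to the layers, continuity requires the same specific discharge q through every layer.
Σ(b_i/K_i) = 7.95/178 + 2.99/0.00440 = 679.6 d.
q = Δh / Σ(b_i/K_i) = 5.52 / 679.6 = 0.008123 m/day.
In each layer the seepage velocity is v_i = q/n_i, so the layer transit time is t_i = b_i·n_i / q:
  layer 1 (clean gravel): t_1 = 7.95 × 0.27 / 0.008123 = 264.3 d
  layer 2 (sandy clay): t_2 = 2.99 × 0.04 / 0.008123 = 14.72 d
Total t = Σ t_i = 279.0 days.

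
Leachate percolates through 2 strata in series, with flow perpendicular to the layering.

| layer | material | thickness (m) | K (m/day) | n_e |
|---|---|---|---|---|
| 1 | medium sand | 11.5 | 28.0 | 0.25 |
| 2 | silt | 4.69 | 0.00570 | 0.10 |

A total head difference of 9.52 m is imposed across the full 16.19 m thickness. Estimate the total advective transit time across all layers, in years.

0.792

With flow normal to the layers, continuity requires the same specific discharge q through every layer.
Σ(b_i/K_i) = 11.5/28.0 + 4.69/0.00570 = 823.2 d.
q = Δh / Σ(b_i/K_i) = 9.52 / 823.2 = 0.01156 m/day.
In each layer the seepage velocity is v_i = q/n_i, so the layer transit time is t_i = b_i·n_i / q:
  layer 1 (medium sand): t_1 = 11.5 × 0.25 / 0.01156 = 248.6 d
  layer 2 (silt): t_2 = 4.69 × 0.10 / 0.01156 = 40.56 d
Total t = Σ t_i = 289.2 days = 0.7917 years.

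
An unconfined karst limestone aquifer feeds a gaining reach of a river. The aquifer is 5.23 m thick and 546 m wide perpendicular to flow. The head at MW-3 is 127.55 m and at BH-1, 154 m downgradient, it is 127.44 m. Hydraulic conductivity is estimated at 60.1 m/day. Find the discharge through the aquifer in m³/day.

Cross-sectional area A = 546 × 5.23 = 2856 m².
Hydraulic gradient i = (127.55 − 127.44) / 154 = 0.11 / 154 = 0.0007143.
Darcy's law: Q = K · A · i = 60.10 × 2856 × 0.0007143 = 122.6 m³/day.

123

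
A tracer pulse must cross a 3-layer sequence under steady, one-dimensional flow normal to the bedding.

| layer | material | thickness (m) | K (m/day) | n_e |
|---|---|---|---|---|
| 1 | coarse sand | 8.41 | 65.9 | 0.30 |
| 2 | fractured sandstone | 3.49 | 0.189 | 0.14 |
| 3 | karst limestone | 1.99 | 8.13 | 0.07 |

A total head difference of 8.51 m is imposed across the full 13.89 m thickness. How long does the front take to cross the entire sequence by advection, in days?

6.97

With flow normal to the layers, continuity requires the same specific discharge q through every layer.
Σ(b_i/K_i) = 8.41/65.9 + 3.49/0.189 + 1.99/8.13 = 18.84 d.
q = Δh / Σ(b_i/K_i) = 8.51 / 18.84 = 0.4517 m/day.
In each layer the seepage velocity is v_i = q/n_i, so the layer transit time is t_i = b_i·n_i / q:
  layer 1 (coarse sand): t_1 = 8.41 × 0.30 / 0.4517 = 5.585 d
  layer 2 (fractured sandstone): t_2 = 3.49 × 0.14 / 0.4517 = 1.082 d
  layer 3 (karst limestone): t_3 = 1.99 × 0.07 / 0.4517 = 0.3084 d
Total t = Σ t_i = 6.975 days.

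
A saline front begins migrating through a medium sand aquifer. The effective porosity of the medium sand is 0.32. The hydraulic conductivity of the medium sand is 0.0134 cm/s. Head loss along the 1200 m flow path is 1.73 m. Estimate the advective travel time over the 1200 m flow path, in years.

Convert K: 0.0134 cm/s × 864 = 11.58 m/day.
Hydraulic gradient i = Δh / L = 1.73 / 1200 = 0.001442.
Darcy flux q = K · i = 11.58 × 0.001442 = 0.01669 m/day.
Seepage velocity v = q / n_e = 0.01669 / 0.32 = 0.05216 m/day.
Travel time t = L / v = 1200 / 0.05216 = 23006 days = 62.99 years.

63.0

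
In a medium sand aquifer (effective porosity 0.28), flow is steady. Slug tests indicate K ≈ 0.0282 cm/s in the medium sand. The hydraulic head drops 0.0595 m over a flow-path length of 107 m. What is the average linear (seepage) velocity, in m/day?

0.0484

Convert K: 0.0282 cm/s × 864 = 24.36 m/day.
Hydraulic gradient i = Δh / L = 0.0595 / 107 = 0.0005561.
Darcy flux q = K · i = 24.36 × 0.0005561 = 0.01355 m/day.
Seepage velocity v = q / n_e = 0.01355 / 0.28 = 0.04839 m/day.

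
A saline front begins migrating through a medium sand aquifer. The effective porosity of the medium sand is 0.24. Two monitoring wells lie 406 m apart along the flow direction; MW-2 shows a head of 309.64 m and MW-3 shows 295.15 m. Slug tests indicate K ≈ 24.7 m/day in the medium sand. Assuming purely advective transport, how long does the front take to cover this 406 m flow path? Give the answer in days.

111

Hydraulic gradient i = (309.64 − 295.15) / 406 = 14.49 / 406 = 0.03569.
Darcy flux q = K · i = 24.70 × 0.03569 = 0.8815 m/day.
Seepage velocity v = q / n_e = 0.8815 / 0.24 = 3.673 m/day.
Travel time t = L / v = 406 / 3.673 = 110.5 days.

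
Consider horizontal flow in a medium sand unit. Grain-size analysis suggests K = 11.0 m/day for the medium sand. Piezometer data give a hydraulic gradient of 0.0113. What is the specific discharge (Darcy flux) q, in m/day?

0.124

Hydraulic gradient i = 0.0113.
Specific discharge q = K · i = 11.00 × 0.01130 = 0.1243 m/day.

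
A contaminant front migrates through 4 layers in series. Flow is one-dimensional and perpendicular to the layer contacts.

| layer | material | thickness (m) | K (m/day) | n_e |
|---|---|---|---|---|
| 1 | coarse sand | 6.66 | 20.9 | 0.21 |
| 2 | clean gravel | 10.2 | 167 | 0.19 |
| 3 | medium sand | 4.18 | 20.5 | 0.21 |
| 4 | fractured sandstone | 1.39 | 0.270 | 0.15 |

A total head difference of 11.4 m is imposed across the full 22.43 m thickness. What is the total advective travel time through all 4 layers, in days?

2.22

With flow normal to the layers, continuity requires the same specific discharge q through every layer.
Σ(b_i/K_i) = 6.66/20.9 + 10.2/167 + 4.18/20.5 + 1.39/0.270 = 5.732 d.
q = Δh / Σ(b_i/K_i) = 11.4 / 5.732 = 1.989 m/day.
In each layer the seepage velocity is v_i = q/n_i, so the layer transit time is t_i = b_i·n_i / q:
  layer 1 (coarse sand): t_1 = 6.66 × 0.21 / 1.989 = 0.7032 d
  layer 2 (clean gravel): t_2 = 10.2 × 0.19 / 1.989 = 0.9744 d
  layer 3 (medium sand): t_3 = 4.18 × 0.21 / 1.989 = 0.4413 d
  layer 4 (fractured sandstone): t_4 = 1.39 × 0.15 / 1.989 = 0.1048 d
Total t = Σ t_i = 2.224 days.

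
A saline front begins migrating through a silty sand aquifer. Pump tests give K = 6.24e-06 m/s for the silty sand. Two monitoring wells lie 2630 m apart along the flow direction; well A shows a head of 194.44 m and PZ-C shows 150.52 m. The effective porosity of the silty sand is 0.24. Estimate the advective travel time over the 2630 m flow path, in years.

Convert K: 6.24e-06 m/s × 86400 = 0.5391 m/day.
Hydraulic gradient i = (194.44 − 150.52) / 2630 = 43.92 / 2630 = 0.01670.
Darcy flux q = K · i = 0.5391 × 0.01670 = 0.009003 m/day.
Seepage velocity v = q / n_e = 0.009003 / 0.24 = 0.03751 m/day.
Travel time t = L / v = 2630 / 0.03751 = 70107 days = 191.9 years.

192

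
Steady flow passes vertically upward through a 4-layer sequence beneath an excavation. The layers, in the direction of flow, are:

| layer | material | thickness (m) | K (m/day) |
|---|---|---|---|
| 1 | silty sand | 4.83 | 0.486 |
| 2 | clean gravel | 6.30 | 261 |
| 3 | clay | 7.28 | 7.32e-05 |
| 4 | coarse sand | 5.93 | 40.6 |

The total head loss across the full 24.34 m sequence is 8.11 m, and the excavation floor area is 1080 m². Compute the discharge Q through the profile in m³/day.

Flow is perpendicular to layering, so the layers act in series and the equivalent K is the thickness-weighted harmonic mean.
Total thickness L = 4.83 + 6.30 + 7.28 + 5.93 = 24.34 m.
Σ(b_i/K_i) = 4.83/0.486 + 6.30/261 + 7.28/7.32e-05 + 5.93/40.6 = 99464 d.
K_eq = L / Σ(b_i/K_i) = 24.34 / 99464 = 0.0002447 m/day.
Q = K_eq · A · (Δh/L) = 0.0002447 × 1080 × (8.11/24.34) = 0.08806 m³/day.

0.0881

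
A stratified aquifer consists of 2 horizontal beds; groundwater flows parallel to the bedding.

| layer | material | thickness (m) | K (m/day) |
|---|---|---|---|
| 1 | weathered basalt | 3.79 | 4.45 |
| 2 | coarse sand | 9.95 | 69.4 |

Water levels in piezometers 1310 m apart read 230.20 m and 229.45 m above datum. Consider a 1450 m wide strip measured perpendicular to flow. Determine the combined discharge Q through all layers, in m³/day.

Flow is parallel to layering, so each bed carries its own Darcy discharge and the transmissivities add.
Σ(K_i·b_i) = 4.45×3.79 + 69.4×9.95 = 707.4 m²/day.
Hydraulic gradient i = (230.20 − 229.45) / 1310 = 0.75 / 1310 = 0.0005725.
Q = Σ(K_i·b_i) · W · i = 707.4 × 1450 × 0.0005725 = 587.2 m³/day.

587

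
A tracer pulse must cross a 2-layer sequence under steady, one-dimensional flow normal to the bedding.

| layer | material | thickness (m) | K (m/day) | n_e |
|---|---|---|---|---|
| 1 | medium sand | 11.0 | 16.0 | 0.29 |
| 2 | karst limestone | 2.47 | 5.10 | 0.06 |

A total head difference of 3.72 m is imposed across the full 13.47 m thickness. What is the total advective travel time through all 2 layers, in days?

With flow normal to the layers, continuity requires the same specific discharge q through every layer.
Σ(b_i/K_i) = 11.0/16.0 + 2.47/5.10 = 1.172 d.
q = Δh / Σ(b_i/K_i) = 3.72 / 1.172 = 3.175 m/day.
In each layer the seepage velocity is v_i = q/n_i, so the layer transit time is t_i = b_i·n_i / q:
  layer 1 (medium sand): t_1 = 11.0 × 0.29 / 3.175 = 1.005 d
  layer 2 (karst limestone): t_2 = 2.47 × 0.06 / 3.175 = 0.04668 d
Total t = Σ t_i = 1.052 days.

1.05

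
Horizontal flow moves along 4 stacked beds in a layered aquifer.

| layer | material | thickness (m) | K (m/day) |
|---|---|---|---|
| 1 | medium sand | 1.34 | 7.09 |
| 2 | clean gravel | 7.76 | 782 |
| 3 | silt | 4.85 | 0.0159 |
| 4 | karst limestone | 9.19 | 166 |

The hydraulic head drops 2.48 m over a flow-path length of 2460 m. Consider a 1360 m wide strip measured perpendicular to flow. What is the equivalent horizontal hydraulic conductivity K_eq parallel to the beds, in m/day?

329

Flow is parallel to layering, so each bed carries its own Darcy discharge and the transmissivities add.
Σ(K_i·b_i) = 7.09×1.34 + 782×7.76 + 0.0159×4.85 + 166×9.19 = 7603 m²/day.
Total thickness b = 23.14 m, so K_eq = Σ(K_i·b_i)/b = 328.6 m/day.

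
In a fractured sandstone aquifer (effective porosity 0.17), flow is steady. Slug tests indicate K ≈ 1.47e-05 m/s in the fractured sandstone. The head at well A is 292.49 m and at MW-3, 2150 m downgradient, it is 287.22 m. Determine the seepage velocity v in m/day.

Convert K: 1.47e-05 m/s × 86400 = 1.270 m/day.
Hydraulic gradient i = (292.49 − 287.22) / 2150 = 5.27 / 2150 = 0.002451.
Darcy flux q = K · i = 1.270 × 0.002451 = 0.003113 m/day.
Seepage velocity v = q / n_e = 0.003113 / 0.17 = 0.01831 m/day.

0.0183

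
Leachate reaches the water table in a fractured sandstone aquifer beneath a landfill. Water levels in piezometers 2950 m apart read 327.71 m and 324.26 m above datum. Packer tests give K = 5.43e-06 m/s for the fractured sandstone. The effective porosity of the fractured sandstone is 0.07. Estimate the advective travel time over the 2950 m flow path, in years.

Convert K: 5.43e-06 m/s × 86400 = 0.4692 m/day.
Hydraulic gradient i = (327.71 − 324.26) / 2950 = 3.45 / 2950 = 0.001169.
Darcy flux q = K · i = 0.4692 × 0.001169 = 0.0005487 m/day.
Seepage velocity v = q / n_e = 0.0005487 / 0.07 = 0.007838 m/day.
Travel time t = L / v = 2950 / 0.007838 = 3.764e+05 days = 1030 years.

1030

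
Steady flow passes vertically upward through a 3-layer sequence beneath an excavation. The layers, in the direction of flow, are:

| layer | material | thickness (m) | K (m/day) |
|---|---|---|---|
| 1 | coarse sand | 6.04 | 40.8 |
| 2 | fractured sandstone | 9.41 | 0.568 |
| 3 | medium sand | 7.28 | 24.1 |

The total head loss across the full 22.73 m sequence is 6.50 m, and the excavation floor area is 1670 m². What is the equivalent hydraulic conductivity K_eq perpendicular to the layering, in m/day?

1.34

Flow is perpendicular to layering, so the layers act in series and the equivalent K is the thickness-weighted harmonic mean.
Total thickness L = 6.04 + 9.41 + 7.28 = 22.73 m.
Σ(b_i/K_i) = 6.04/40.8 + 9.41/0.568 + 7.28/24.1 = 17.02 d.
K_eq = L / Σ(b_i/K_i) = 22.73 / 17.02 = 1.336 m/day.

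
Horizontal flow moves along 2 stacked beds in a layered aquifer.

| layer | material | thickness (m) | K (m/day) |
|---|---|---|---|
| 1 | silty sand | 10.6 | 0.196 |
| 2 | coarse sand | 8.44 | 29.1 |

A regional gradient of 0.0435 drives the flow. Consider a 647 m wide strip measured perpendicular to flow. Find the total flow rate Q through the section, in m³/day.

6970

Flow is parallel to layering, so each bed carries its own Darcy discharge and the transmissivities add.
Σ(K_i·b_i) = 0.196×10.6 + 29.1×8.44 = 247.7 m²/day.
Hydraulic gradient i = 0.0435.
Q = Σ(K_i·b_i) · W · i = 247.7 × 647 × 0.04350 = 6971 m³/day.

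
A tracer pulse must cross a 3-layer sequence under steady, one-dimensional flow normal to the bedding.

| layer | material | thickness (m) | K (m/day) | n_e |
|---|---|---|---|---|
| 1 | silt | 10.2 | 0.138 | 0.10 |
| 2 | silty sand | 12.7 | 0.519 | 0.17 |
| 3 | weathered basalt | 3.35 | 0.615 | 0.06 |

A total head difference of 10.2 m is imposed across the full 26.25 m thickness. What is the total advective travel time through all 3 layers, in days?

34.4

With flow normal to the layers, continuity requires the same specific discharge q through every layer.
Σ(b_i/K_i) = 10.2/0.138 + 12.7/0.519 + 3.35/0.615 = 103.8 d.
q = Δh / Σ(b_i/K_i) = 10.2 / 103.8 = 0.09824 m/day.
In each layer the seepage velocity is v_i = q/n_i, so the layer transit time is t_i = b_i·n_i / q:
  layer 1 (silt): t_1 = 10.2 × 0.10 / 0.09824 = 10.38 d
  layer 2 (silty sand): t_2 = 12.7 × 0.17 / 0.09824 = 21.98 d
  layer 3 (weathered basalt): t_3 = 3.35 × 0.06 / 0.09824 = 2.046 d
Total t = Σ t_i = 34.41 days.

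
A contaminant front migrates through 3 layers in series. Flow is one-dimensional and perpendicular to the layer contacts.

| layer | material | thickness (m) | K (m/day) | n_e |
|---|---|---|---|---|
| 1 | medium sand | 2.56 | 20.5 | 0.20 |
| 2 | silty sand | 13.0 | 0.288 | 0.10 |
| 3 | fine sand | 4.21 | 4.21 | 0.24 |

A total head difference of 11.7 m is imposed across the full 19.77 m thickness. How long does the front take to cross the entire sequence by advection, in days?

11.2

With flow normal to the layers, continuity requires the same specific discharge q through every layer.
Σ(b_i/K_i) = 2.56/20.5 + 13.0/0.288 + 4.21/4.21 = 46.26 d.
q = Δh / Σ(b_i/K_i) = 11.7 / 46.26 = 0.2529 m/day.
In each layer the seepage velocity is v_i = q/n_i, so the layer transit time is t_i = b_i·n_i / q:
  layer 1 (medium sand): t_1 = 2.56 × 0.20 / 0.2529 = 2.025 d
  layer 2 (silty sand): t_2 = 13.0 × 0.10 / 0.2529 = 5.140 d
  layer 3 (fine sand): t_3 = 4.21 × 0.24 / 0.2529 = 3.995 d
Total t = Σ t_i = 11.16 days.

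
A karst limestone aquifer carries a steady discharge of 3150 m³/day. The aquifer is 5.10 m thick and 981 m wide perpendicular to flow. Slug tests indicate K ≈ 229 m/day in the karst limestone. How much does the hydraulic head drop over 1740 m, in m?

Cross-sectional area A = 981 × 5.10 = 5003 m².
From Q = K·A·i, i = Q / (K·A) = 3150 / (229.0 × 5003) = 0.002749.
Head loss Δh = i · L = 0.002749 × 1740 = 4.784 m.

4.78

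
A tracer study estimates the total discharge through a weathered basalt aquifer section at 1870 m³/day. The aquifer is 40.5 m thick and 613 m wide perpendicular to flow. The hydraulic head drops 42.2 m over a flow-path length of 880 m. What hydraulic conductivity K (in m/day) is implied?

Cross-sectional area A = 613 × 40.5 = 24826 m².
Hydraulic gradient i = Δh / L = 42.2 / 880 = 0.04795.
From Q = K·A·i, K = Q / (A·i) = 1870 / (24826 × 0.04795) = 1.571 m/day.

1.57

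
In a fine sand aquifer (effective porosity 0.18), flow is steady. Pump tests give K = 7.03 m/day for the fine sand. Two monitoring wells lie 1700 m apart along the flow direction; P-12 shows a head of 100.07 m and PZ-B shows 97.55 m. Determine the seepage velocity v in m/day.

Hydraulic gradient i = (100.07 − 97.55) / 1700 = 2.52 / 1700 = 0.001482.
Darcy flux q = K · i = 7.030 × 0.001482 = 0.01042 m/day.
Seepage velocity v = q / n_e = 0.01042 / 0.18 = 0.05789 m/day.

0.0579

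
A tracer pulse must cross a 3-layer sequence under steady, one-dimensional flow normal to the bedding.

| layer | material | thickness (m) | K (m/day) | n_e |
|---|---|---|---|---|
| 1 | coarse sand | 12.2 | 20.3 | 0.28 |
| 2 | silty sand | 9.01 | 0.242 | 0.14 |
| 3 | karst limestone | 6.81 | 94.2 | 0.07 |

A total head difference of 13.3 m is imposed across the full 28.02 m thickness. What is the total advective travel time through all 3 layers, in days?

With flow normal to the layers, continuity requires the same specific discharge q through every layer.
Σ(b_i/K_i) = 12.2/20.3 + 9.01/0.242 + 6.81/94.2 = 37.90 d.
q = Δh / Σ(b_i/K_i) = 13.3 / 37.90 = 0.3509 m/day.
In each layer the seepage velocity is v_i = q/n_i, so the layer transit time is t_i = b_i·n_i / q:
  layer 1 (coarse sand): t_1 = 12.2 × 0.28 / 0.3509 = 9.736 d
  layer 2 (silty sand): t_2 = 9.01 × 0.14 / 0.3509 = 3.595 d
  layer 3 (karst limestone): t_3 = 6.81 × 0.07 / 0.3509 = 1.359 d
Total t = Σ t_i = 14.69 days.

14.7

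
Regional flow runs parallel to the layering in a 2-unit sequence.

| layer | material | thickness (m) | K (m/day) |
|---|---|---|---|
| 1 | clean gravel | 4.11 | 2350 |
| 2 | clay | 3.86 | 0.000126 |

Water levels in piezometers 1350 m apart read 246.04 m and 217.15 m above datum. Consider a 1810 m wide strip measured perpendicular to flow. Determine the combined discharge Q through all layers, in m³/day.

374000

Flow is parallel to layering, so each bed carries its own Darcy discharge and the transmissivities add.
Σ(K_i·b_i) = 2350×4.11 + 0.000126×3.86 = 9659 m²/day.
Hydraulic gradient i = (246.04 − 217.15) / 1350 = 28.89 / 1350 = 0.02140.
Q = Σ(K_i·b_i) · W · i = 9659 × 1810 × 0.02140 = 3.741e+05 m³/day.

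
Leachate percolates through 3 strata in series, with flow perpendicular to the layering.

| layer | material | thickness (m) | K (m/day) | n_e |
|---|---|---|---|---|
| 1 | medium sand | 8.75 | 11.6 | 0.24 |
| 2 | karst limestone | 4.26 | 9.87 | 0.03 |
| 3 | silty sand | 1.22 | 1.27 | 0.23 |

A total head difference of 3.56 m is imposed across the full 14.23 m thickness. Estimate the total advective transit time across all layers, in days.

With flow normal to the layers, continuity requires the same specific discharge q through every layer.
Σ(b_i/K_i) = 8.75/11.6 + 4.26/9.87 + 1.22/1.27 = 2.147 d.
q = Δh / Σ(b_i/K_i) = 3.56 / 2.147 = 1.658 m/day.
In each layer the seepage velocity is v_i = q/n_i, so the layer transit time is t_i = b_i·n_i / q:
  layer 1 (medium sand): t_1 = 8.75 × 0.24 / 1.658 = 1.266 d
  layer 2 (karst limestone): t_2 = 4.26 × 0.03 / 1.658 = 0.07706 d
  layer 3 (silty sand): t_3 = 1.22 × 0.23 / 1.658 = 0.1692 d
Total t = Σ t_i = 1.512 days.

1.51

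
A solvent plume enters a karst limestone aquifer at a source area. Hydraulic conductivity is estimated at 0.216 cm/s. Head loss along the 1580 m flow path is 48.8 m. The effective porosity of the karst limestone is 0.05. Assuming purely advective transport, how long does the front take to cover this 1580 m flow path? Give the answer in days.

Convert K: 0.216 cm/s × 864 = 186.6 m/day.
Hydraulic gradient i = Δh / L = 48.8 / 1580 = 0.03089.
Darcy flux q = K · i = 186.6 × 0.03089 = 5.764 m/day.
Seepage velocity v = q / n_e = 5.764 / 0.05 = 115.3 m/day.
Travel time t = L / v = 1580 / 115.3 = 13.71 days.

13.7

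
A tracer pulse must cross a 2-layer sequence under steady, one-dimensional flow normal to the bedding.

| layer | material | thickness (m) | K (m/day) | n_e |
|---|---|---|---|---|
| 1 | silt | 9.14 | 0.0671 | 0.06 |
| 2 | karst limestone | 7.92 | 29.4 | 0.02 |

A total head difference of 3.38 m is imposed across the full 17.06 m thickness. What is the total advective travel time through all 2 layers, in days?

With flow normal to the layers, continuity requires the same specific discharge q through every layer.
Σ(b_i/K_i) = 9.14/0.0671 + 7.92/29.4 = 136.5 d.
q = Δh / Σ(b_i/K_i) = 3.38 / 136.5 = 0.02476 m/day.
In each layer the seepage velocity is v_i = q/n_i, so the layer transit time is t_i = b_i·n_i / q:
  layer 1 (silt): t_1 = 9.14 × 0.06 / 0.02476 = 22.14 d
  layer 2 (karst limestone): t_2 = 7.92 × 0.02 / 0.02476 = 6.396 d
Total t = Σ t_i = 28.54 days.

28.5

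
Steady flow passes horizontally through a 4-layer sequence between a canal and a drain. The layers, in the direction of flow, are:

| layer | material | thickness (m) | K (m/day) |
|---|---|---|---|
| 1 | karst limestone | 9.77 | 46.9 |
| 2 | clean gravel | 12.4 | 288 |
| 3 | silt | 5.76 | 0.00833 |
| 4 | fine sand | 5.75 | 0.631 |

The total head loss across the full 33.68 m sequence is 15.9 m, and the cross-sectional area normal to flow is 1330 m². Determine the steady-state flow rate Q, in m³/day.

30.2

Flow is perpendicular to layering, so the layers act in series and the equivalent K is the thickness-weighted harmonic mean.
Total thickness L = 9.77 + 12.4 + 5.76 + 5.75 = 33.68 m.
Σ(b_i/K_i) = 9.77/46.9 + 12.4/288 + 5.76/0.00833 + 5.75/0.631 = 700.8 d.
K_eq = L / Σ(b_i/K_i) = 33.68 / 700.8 = 0.04806 m/day.
Q = K_eq · A · (Δh/L) = 0.04806 × 1330 × (15.9/33.68) = 30.17 m³/day.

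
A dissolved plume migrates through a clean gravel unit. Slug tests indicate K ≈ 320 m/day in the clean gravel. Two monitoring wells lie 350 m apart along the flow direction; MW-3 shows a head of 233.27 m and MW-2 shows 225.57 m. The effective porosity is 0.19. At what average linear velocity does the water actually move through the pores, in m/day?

37.1

Hydraulic gradient i = (233.27 − 225.57) / 350 = 7.7 / 350 = 0.02200.
Darcy flux q = K · i = 320.0 × 0.02200 = 7.040 m/day.
Seepage velocity v = q / n_e = 7.040 / 0.19 = 37.05 m/day.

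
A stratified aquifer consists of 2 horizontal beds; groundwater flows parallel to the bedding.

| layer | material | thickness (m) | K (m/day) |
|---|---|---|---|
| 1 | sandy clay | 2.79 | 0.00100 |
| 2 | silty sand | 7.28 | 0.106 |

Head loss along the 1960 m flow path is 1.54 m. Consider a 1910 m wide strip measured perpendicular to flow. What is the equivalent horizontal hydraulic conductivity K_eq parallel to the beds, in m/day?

Flow is parallel to layering, so each bed carries its own Darcy discharge and the transmissivities add.
Σ(K_i·b_i) = 0.00100×2.79 + 0.106×7.28 = 0.7745 m²/day.
Total thickness b = 10.07 m, so K_eq = Σ(K_i·b_i)/b = 0.07691 m/day.

0.0769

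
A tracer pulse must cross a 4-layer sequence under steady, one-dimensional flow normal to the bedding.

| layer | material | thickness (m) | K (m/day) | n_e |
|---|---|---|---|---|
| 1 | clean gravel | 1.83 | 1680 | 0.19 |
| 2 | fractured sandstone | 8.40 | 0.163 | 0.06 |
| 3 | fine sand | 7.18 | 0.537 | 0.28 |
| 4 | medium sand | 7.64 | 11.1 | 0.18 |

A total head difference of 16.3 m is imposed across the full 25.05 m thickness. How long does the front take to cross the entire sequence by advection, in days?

17.1

With flow normal to the layers, continuity requires the same specific discharge q through every layer.
Σ(b_i/K_i) = 1.83/1680 + 8.40/0.163 + 7.18/0.537 + 7.64/11.1 = 65.59 d.
q = Δh / Σ(b_i/K_i) = 16.3 / 65.59 = 0.2485 m/day.
In each layer the seepage velocity is v_i = q/n_i, so the layer transit time is t_i = b_i·n_i / q:
  layer 1 (clean gravel): t_1 = 1.83 × 0.19 / 0.2485 = 1.399 d
  layer 2 (fractured sandstone): t_2 = 8.40 × 0.06 / 0.2485 = 2.028 d
  layer 3 (fine sand): t_3 = 7.18 × 0.28 / 0.2485 = 8.090 d
  layer 4 (medium sand): t_4 = 7.64 × 0.18 / 0.2485 = 5.534 d
Total t = Σ t_i = 17.05 days.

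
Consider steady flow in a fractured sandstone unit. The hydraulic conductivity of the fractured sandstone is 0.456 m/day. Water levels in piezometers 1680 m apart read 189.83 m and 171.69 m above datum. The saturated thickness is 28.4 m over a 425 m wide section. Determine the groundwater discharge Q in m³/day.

Cross-sectional area A = 425 × 28.4 = 12070 m².
Hydraulic gradient i = (189.83 − 171.69) / 1680 = 18.14 / 1680 = 0.01080.
Darcy's law: Q = K · A · i = 0.4560 × 12070 × 0.01080 = 59.43 m³/day.

59.4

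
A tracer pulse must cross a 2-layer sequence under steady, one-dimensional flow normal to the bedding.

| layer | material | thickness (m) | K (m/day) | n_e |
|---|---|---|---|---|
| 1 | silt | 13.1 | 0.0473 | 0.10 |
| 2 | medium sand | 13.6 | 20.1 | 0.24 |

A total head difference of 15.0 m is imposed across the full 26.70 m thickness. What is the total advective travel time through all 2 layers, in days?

84.7

With flow normal to the layers, continuity requires the same specific discharge q through every layer.
Σ(b_i/K_i) = 13.1/0.0473 + 13.6/20.1 = 277.6 d.
q = Δh / Σ(b_i/K_i) = 15.0 / 277.6 = 0.05403 m/day.
In each layer the seepage velocity is v_i = q/n_i, so the layer transit time is t_i = b_i·n_i / q:
  layer 1 (silt): t_1 = 13.1 × 0.10 / 0.05403 = 24.25 d
  layer 2 (medium sand): t_2 = 13.6 × 0.24 / 0.05403 = 60.41 d
Total t = Σ t_i = 84.66 days.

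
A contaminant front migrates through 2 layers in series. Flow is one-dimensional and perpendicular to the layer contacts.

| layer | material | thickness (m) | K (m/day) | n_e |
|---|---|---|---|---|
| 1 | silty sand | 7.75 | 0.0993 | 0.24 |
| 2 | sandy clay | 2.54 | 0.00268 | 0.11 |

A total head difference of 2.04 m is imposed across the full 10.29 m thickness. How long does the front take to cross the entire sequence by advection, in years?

With flow normal to the layers, continuity requires the same specific discharge q through every layer.
Σ(b_i/K_i) = 7.75/0.0993 + 2.54/0.00268 = 1026 d.
q = Δh / Σ(b_i/K_i) = 2.04 / 1026 = 0.001989 m/day.
In each layer the seepage velocity is v_i = q/n_i, so the layer transit time is t_i = b_i·n_i / q:
  layer 1 (silty sand): t_1 = 7.75 × 0.24 / 0.001989 = 935.3 d
  layer 2 (sandy clay): t_2 = 2.54 × 0.11 / 0.001989 = 140.5 d
Total t = Σ t_i = 1076 days = 2.945 years.

2.95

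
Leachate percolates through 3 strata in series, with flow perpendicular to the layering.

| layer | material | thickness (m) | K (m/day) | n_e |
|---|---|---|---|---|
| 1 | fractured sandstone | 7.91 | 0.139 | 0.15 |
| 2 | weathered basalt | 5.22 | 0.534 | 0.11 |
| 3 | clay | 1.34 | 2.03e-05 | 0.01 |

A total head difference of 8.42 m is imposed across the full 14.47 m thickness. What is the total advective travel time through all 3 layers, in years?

With flow normal to the layers, continuity requires the same specific discharge q through every layer.
Σ(b_i/K_i) = 7.91/0.139 + 5.22/0.534 + 1.34/2.03e-05 = 66077 d.
q = Δh / Σ(b_i/K_i) = 8.42 / 66077 = 0.0001274 m/day.
In each layer the seepage velocity is v_i = q/n_i, so the layer transit time is t_i = b_i·n_i / q:
  layer 1 (fractured sandstone): t_1 = 7.91 × 0.15 / 0.0001274 = 9311 d
  layer 2 (weathered basalt): t_2 = 5.22 × 0.11 / 0.0001274 = 4506 d
  layer 3 (clay): t_3 = 1.34 × 0.01 / 0.0001274 = 105.2 d
Total t = Σ t_i = 13922 days = 38.12 years.

38.1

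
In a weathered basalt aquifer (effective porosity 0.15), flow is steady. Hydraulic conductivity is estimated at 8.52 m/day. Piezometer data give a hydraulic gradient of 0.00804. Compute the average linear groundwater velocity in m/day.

0.457

Hydraulic gradient i = 0.00804.
Darcy flux q = K · i = 8.520 × 0.008040 = 0.06850 m/day.
Seepage velocity v = q / n_e = 0.06850 / 0.15 = 0.4567 m/day.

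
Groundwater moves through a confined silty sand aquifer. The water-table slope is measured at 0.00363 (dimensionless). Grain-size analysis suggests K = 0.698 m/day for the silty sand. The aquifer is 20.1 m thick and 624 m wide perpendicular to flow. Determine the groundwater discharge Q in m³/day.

31.8

Cross-sectional area A = 624 × 20.1 = 12542 m².
Hydraulic gradient i = 0.00363.
Darcy's law: Q = K · A · i = 0.6980 × 12542 × 0.003630 = 31.78 m³/day.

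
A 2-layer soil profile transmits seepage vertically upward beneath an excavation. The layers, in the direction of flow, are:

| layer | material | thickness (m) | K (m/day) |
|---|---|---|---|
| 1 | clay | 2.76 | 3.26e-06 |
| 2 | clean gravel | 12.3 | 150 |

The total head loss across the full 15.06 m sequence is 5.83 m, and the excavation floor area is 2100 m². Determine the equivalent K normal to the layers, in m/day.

Flow is perpendicular to layering, so the layers act in series and the equivalent K is the thickness-weighted harmonic mean.
Total thickness L = 2.76 + 12.3 = 15.06 m.
Σ(b_i/K_i) = 2.76/3.26e-06 + 12.3/150 = 8.466e+05 d.
K_eq = L / Σ(b_i/K_i) = 15.06 / 8.466e+05 = 1.779e-05 m/day.

1.78e-05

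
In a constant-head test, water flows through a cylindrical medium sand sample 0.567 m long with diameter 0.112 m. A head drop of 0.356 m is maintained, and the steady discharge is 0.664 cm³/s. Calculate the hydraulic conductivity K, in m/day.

9.27

Cross-sectional area A = π·(d/2)² = π × (0.112/2)² = 0.009852 m².
Convert discharge: 0.664 cm³/s = 6.640e-07 m³/s.
Darcy's law rearranged: K = Q·L / (A·Δh) = 6.640e-07 × 0.567 / (0.009852 × 0.356) = 0.0001073 m/s = 9.274 m/day.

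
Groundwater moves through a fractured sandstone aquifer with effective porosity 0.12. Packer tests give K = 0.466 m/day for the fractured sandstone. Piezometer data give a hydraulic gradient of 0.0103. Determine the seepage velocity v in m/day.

Hydraulic gradient i = 0.0103.
Darcy flux q = K · i = 0.4660 × 0.01030 = 0.004800 m/day.
Seepage velocity v = q / n_e = 0.004800 / 0.12 = 0.04000 m/day.

0.0400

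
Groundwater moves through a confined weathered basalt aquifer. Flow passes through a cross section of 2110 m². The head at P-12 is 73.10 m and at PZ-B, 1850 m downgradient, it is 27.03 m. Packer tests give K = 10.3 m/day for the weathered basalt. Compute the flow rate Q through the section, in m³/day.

Hydraulic gradient i = (73.10 − 27.03) / 1850 = 46.07 / 1850 = 0.02490.
Darcy's law: Q = K · A · i = 10.30 × 2110 × 0.02490 = 541.2 m³/day.

541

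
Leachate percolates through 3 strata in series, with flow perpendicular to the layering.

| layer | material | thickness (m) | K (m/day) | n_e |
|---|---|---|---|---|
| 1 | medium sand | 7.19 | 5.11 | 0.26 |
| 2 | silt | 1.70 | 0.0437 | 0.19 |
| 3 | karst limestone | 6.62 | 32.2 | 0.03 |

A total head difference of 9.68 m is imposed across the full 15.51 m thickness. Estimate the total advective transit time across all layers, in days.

10.0

With flow normal to the layers, continuity requires the same specific discharge q through every layer.
Σ(b_i/K_i) = 7.19/5.11 + 1.70/0.0437 + 6.62/32.2 = 40.51 d.
q = Δh / Σ(b_i/K_i) = 9.68 / 40.51 = 0.2389 m/day.
In each layer the seepage velocity is v_i = q/n_i, so the layer transit time is t_i = b_i·n_i / q:
  layer 1 (medium sand): t_1 = 7.19 × 0.26 / 0.2389 = 7.824 d
  layer 2 (silt): t_2 = 1.70 × 0.19 / 0.2389 = 1.352 d
  layer 3 (karst limestone): t_3 = 6.62 × 0.03 / 0.2389 = 0.8312 d
Total t = Σ t_i = 10.01 days.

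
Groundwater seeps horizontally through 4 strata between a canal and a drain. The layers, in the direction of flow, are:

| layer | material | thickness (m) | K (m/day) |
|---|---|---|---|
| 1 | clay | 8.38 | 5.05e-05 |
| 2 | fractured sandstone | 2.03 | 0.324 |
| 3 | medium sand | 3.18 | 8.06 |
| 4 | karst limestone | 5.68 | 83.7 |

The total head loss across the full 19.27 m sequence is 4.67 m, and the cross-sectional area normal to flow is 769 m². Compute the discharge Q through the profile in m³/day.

0.0216

Flow is perpendicular to layering, so the layers act in series and the equivalent K is the thickness-weighted harmonic mean.
Total thickness L = 8.38 + 2.03 + 3.18 + 5.68 = 19.27 m.
Σ(b_i/K_i) = 8.38/5.05e-05 + 2.03/0.324 + 3.18/8.06 + 5.68/83.7 = 1.659e+05 d.
K_eq = L / Σ(b_i/K_i) = 19.27 / 1.659e+05 = 0.0001161 m/day.
Q = K_eq · A · (Δh/L) = 0.0001161 × 769 × (4.67/19.27) = 0.02164 m³/day.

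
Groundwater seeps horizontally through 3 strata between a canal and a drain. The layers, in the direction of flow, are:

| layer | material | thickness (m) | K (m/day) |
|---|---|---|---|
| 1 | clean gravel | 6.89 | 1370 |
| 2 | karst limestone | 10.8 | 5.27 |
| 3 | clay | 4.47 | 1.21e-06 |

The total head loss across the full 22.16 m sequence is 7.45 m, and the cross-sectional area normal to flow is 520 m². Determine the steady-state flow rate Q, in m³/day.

Flow is perpendicular to layering, so the layers act in series and the equivalent K is the thickness-weighted harmonic mean.
Total thickness L = 6.89 + 10.8 + 4.47 = 22.16 m.
Σ(b_i/K_i) = 6.89/1370 + 10.8/5.27 + 4.47/1.21e-06 = 3.694e+06 d.
K_eq = L / Σ(b_i/K_i) = 22.16 / 3.694e+06 = 5.999e-06 m/day.
Q = K_eq · A · (Δh/L) = 5.999e-06 × 520 × (7.45/22.16) = 0.001049 m³/day.

0.00105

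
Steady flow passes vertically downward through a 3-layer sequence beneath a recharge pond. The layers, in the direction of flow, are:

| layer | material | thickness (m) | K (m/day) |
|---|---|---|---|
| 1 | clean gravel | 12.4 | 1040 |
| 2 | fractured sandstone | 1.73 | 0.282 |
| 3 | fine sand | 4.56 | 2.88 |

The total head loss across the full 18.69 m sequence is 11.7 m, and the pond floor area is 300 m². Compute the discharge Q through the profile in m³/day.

Flow is perpendicular to layering, so the layers act in series and the equivalent K is the thickness-weighted harmonic mean.
Total thickness L = 12.4 + 1.73 + 4.56 = 18.69 m.
Σ(b_i/K_i) = 12.4/1040 + 1.73/0.282 + 4.56/2.88 = 7.730 d.
K_eq = L / Σ(b_i/K_i) = 18.69 / 7.730 = 2.418 m/day.
Q = K_eq · A · (Δh/L) = 2.418 × 300 × (11.7/18.69) = 454.1 m³/day.

454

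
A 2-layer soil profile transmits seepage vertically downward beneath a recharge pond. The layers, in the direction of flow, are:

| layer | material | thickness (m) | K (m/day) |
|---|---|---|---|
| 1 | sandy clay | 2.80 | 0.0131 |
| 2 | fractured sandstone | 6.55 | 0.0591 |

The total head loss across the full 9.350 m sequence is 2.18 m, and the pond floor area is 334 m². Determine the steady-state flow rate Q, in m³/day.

Flow is perpendicular to layering, so the layers act in series and the equivalent K is the thickness-weighted harmonic mean.
Total thickness L = 2.80 + 6.55 = 9.350 m.
Σ(b_i/K_i) = 2.80/0.0131 + 6.55/0.0591 = 324.6 d.
K_eq = L / Σ(b_i/K_i) = 9.350 / 324.6 = 0.02881 m/day.
Q = K_eq · A · (Δh/L) = 0.02881 × 334 × (2.18/9.350) = 2.243 m³/day.

2.24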